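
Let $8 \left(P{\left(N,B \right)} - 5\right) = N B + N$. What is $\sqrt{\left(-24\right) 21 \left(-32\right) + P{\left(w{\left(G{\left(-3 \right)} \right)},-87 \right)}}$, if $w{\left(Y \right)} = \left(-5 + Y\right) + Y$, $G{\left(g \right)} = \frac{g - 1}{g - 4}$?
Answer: $\frac{\sqrt{3170195}}{14} \approx 127.18$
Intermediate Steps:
$G{\left(g \right)} = \frac{-1 + g}{-4 + g}$
$w{\left(Y \right)} = -5 + 2 Y$
$P{\left(N,B \right)} = 5 + \frac{N}{8} + \frac{B N}{8}$ ($P{\left(N,B \right)} = 5 + \frac{N B + N}{8} = 5 + \frac{B N + N}{8} = 5 + \frac{N + B N}{8} = 5 + \left(\frac{N}{8} + \frac{B N}{8}\right) = 5 + \frac{N}{8} + \frac{B N}{8}$)
$\sqrt{\left(-24\right) 21 \left(-32\right) + P{\left(w{\left(G{\left(-3 \right)} \right)},-87 \right)}} = \sqrt{\left(-24\right) 21 \left(-32\right) + \left(5 + \frac{-5 + 2 \frac{-1 - 3}{-4 - 3}}{8} + \frac{1}{8} \left(-87\right) \left(-5 + 2 \frac{-1 - 3}{-4 - 3}\right)\right)} = \sqrt{\left(-504\right) \left(-32\right) + \left(5 + \frac{-5 + 2 \frac{1}{-7} \left(-4\right)}{8} + \frac{1}{8} \left(-87\right) \left(-5 + 2 \frac{1}{-7} \left(-4\right)\right)\right)} = \sqrt{16128 + \left(5 + \frac{-5 + 2 \left(\left(- \frac{1}{7}\right) \left(-4\right)\right)}{8} + \frac{1}{8} \left(-87\right) \left(-5 + 2 \left(\left(- \frac{1}{7}\right) \left(-4\right)\right)\right)\right)} = \sqrt{16128 + \left(5 + \frac{-5 + 2 \cdot \frac{4}{7}}{8} + \frac{1}{8} \left(-87\right) \left(-5 + 2 \cdot \frac{4}{7}\right)\right)} = \sqrt{16128 + \left(5 + \frac{-5 + \frac{8}{7}}{8} + \frac{1}{8} \left(-87\right) \left(-5 + \frac{8}{7}\right)\right)} = \sqrt{16128 + \left(5 + \frac{1}{8} \left(- \frac{27}{7}\right) + \frac{1}{8} \left(-87\right) \left(- \frac{27}{7}\right)\right)} = \sqrt{16128 + \left(5 - \frac{27}{56} + \frac{2349}{56}\right)} = \sqrt{16128 + \frac{1301}{28}} = \sqrt{\frac{452885}{28}} = \frac{\sqrt{3170195}}{14}$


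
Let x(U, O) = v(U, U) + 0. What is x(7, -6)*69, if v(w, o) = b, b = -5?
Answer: -345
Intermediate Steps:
v(w, o) = -5
x(U, O) = -5 (x(U, O) = -5 + 0 = -5)
x(7, -6)*69 = -5*69 = -345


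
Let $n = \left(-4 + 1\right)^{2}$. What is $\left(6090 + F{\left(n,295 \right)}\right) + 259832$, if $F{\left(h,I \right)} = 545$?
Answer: $266467$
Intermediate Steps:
$n = 9$ ($n = \left(-3\right)^{2} = 9$)
$\left(6090 + F{\left(n,295 \right)}\right) + 259832 = \left(6090 + 545\right) + 259832 = 6635 + 259832 = 266467$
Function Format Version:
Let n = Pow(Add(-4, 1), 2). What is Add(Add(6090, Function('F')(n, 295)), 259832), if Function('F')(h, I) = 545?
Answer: 266467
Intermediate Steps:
n = 9 (n = Pow(-3, 2) = 9)
Add(Add(6090, Function('F')(n, 295)), 259832) = Add(Add(6090, 545), 259832) = Add(6635, 259832) = 266467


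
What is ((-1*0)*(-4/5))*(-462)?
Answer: 0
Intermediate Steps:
((-1*0)*(-4/5))*(-462) = (0*(-4*⅕))*(-462) = (0*(-⅘))*(-462) = 0*(-462) = 0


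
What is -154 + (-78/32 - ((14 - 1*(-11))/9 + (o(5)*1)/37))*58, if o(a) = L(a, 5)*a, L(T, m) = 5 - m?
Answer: -32867/72 ≈ -456.49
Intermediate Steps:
o(a) = 0 (o(a) = (5 - 1*5)*a = (5 - 5)*a = 0*a = 0)
-154 + (-78/32 - ((14 - 1*(-11))/9 + (o(5)*1)/37))*58 = -154 + (-78/32 - ((14 - 1*(-11))/9 + (0*1)/37))*58 = -154 + (-78*1/32 - ((14 + 11)*(⅑) + 0*(1/37)))*58 = -154 + (-39/16 - (25*(⅑) + 0))*58 = -154 + (-39/16 - (25/9 + 0))*58 = -154 + (-39/16 - 1*25/9)*58 = -154 + (-39/16 - 25/9)*58 = -154 - 751/144*58 = -154 - 21779/72 = -32867/72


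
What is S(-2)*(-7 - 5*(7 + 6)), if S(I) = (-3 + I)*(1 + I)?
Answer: -360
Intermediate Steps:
S(I) = (1 + I)*(-3 + I)
S(-2)*(-7 - 5*(7 + 6)) = (-3 + (-2)**2 - 2*(-2))*(-7 - 5*(7 + 6)) = (-3 + 4 + 4)*(-7 - 5*13) = 5*(-7 - 65) = 5*(-72) = -360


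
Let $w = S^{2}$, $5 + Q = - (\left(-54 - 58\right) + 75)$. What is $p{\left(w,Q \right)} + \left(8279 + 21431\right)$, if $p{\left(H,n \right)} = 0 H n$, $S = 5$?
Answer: $29710$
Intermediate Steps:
$Q = 32$ ($Q = -5 - \left(\left(-54 - 58\right) + 75\right) = -5 - \left(-112 + 75\right) = -5 - -37 = -5 + 37 = 32$)
$w = 25$ ($w = 5^{2} = 25$)
$p{\left(H,n \right)} = 0$ ($p{\left(H,n \right)} = 0 n = 0$)
$p{\left(w,Q \right)} + \left(8279 + 21431\right) = 0 + \left(8279 + 21431\right) = 0 + 29710 = 29710$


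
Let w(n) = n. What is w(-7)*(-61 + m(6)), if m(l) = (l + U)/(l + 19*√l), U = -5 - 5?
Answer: 151557/355 + 266*√6/1065 ≈ 427.53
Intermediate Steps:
U = -10
m(l) = (-10 + l)/(l + 19*√l) (m(l) = (l - 10)/(l + 19*√l) = (-10 + l)/(l + 19*√l))
w(-7)*(-61 + m(6)) = -7*(-61 + (-10 + 6)/(6 + 19*√6)) = -7*(-61 - 4/(6 + 19*√6)) = 427 + 28/(6 + 19*√6)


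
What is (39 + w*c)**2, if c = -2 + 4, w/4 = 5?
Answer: 6241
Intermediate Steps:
w = 20 (w = 4*5 = 20)
c = 2
(39 + w*c)**2 = (39 + 20*2)**2 = (39 + 40)**2 = 79**2 = 6241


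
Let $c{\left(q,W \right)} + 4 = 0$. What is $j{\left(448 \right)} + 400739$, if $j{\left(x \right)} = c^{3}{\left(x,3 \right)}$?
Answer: $400675$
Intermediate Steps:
$c{\left(q,W \right)} = -4$ ($c{\left(q,W \right)} = -4 + 0 = -4$)
$j{\left(x \right)} = -64$ ($j{\left(x \right)} = \left(-4\right)^{3} = -64$)
$j{\left(448 \right)} + 400739 = -64 + 400739 = 400675$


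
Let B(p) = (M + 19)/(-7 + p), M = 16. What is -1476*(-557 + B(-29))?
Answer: 823567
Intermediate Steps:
B(p) = 35/(-7 + p) (B(p) = (16 + 19)/(-7 + p) = 35/(-7 + p))
-1476*(-557 + B(-29)) = -1476*(-557 + 35/(-7 - 29)) = -1476*(-557 + 35/(-36)) = -1476*(-557 + 35*(-1/36)) = -1476*(-557 - 35/36) = -1476*(-20087/36) = 823567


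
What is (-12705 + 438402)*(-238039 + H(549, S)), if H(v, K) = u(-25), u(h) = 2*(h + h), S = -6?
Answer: -101375057883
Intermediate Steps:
u(h) = 4*h (u(h) = 2*(2*h) = 4*h)
H(v, K) = -100 (H(v, K) = 4*(-25) = -100)
(-12705 + 438402)*(-238039 + H(549, S)) = (-12705 + 438402)*(-238039 - 100) = 425697*(-238139) = -101375057883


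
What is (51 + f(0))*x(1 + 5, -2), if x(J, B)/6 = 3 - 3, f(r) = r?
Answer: 0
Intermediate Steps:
x(J, B) = 0 (x(J, B) = 6*(3 - 3) = 6*0 = 0)
(51 + f(0))*x(1 + 5, -2) = (51 + 0)*0 = 51*0 = 0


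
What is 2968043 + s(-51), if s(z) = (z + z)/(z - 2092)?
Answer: 6360516251/2143 ≈ 2.9680e+6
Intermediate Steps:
s(z) = 2*z/(-2092 + z) (s(z) = (2*z)/(-2092 + z) = 2*z/(-2092 + z))
2968043 + s(-51) = 2968043 + 2*(-51)/(-2092 - 51) = 2968043 + 2*(-51)/(-2143) = 2968043 + 2*(-51)*(-1/2143) = 2968043 + 102/2143 = 6360516251/2143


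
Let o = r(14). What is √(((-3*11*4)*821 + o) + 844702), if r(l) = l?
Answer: 6*√20454 ≈ 858.10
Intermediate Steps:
o = 14
√(((-3*11*4)*821 + o) + 844702) = √(((-3*11*4)*821 + 14) + 844702) = √((-33*4*821 + 14) + 844702) = √((-132*821 + 14) + 844702) = √((-108372 + 14) + 844702) = √(-108358 + 844702) = √736344 = 6*√20454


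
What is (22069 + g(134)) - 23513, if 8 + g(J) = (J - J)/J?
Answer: -1452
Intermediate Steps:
g(J) = -8 (g(J) = -8 + (J - J)/J = -8 + 0/J = -8 + 0 = -8)
(22069 + g(134)) - 23513 = (22069 - 8) - 23513 = 22061 - 23513 = -1452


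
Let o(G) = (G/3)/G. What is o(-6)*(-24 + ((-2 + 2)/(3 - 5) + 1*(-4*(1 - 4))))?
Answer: -4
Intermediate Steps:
o(G) = ⅓ (o(G) = (G*(⅓))/G = (G/3)/G = ⅓)
o(-6)*(-24 + ((-2 + 2)/(3 - 5) + 1*(-4*(1 - 4)))) = (-24 + ((-2 + 2)/(3 - 5) + 1*(-4*(1 - 4))))/3 = (-24 + (0/(-2) + 1*(-4*(-3))))/3 = (-24 + (0*(-½) + 1*12))/3 = (-24 + (0 + 12))/3 = (-24 + 12)/3 = (⅓)*(-12) = -4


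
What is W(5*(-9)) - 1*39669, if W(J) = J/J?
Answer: -39668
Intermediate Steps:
W(J) = 1
W(5*(-9)) - 1*39669 = 1 - 1*39669 = 1 - 39669 = -39668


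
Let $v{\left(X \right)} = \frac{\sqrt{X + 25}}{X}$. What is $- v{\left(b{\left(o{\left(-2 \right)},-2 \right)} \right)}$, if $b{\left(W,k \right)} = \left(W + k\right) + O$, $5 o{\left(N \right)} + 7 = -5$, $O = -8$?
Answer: $\frac{3 \sqrt{35}}{62} \approx 0.28626$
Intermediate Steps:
$o{\left(N \right)} = - \frac{12}{5}$ ($o{\left(N \right)} = - \frac{7}{5} + \frac{1}{5} \left(-5\right) = - \frac{7}{5} - 1 = - \frac{12}{5}$)
$b{\left(W,k \right)} = -8 + W + k$ ($b{\left(W,k \right)} = \left(W + k\right) - 8 = -8 + W + k$)
$v{\left(X \right)} = \frac{\sqrt{25 + X}}{X}$
$- v{\left(b{\left(o{\left(-2 \right)},-2 \right)} \right)} = - \frac{\sqrt{25 - \frac{62}{5}}}{-8 - \frac{12}{5} - 2} = - \frac{\sqrt{25 - \frac{62}{5}}}{- \frac{62}{5}} = - \frac{\left(-5\right) \sqrt{\frac{63}{5}}}{62} = - \frac{\left(-5\right) \frac{3 \sqrt{35}}{5}}{62} = - \frac{\left(-3\right) \sqrt{35}}{62} = \frac{3 \sqrt{35}}{62}$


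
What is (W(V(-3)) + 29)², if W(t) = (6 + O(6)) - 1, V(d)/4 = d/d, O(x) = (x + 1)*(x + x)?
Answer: 13924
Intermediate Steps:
O(x) = 2*x*(1 + x) (O(x) = (1 + x)*(2*x) = 2*x*(1 + x))
V(d) = 4 (V(d) = 4*(d/d) = 4*1 = 4)
W(t) = 89 (W(t) = (6 + 2*6*(1 + 6)) - 1 = (6 + 2*6*7) - 1 = (6 + 84) - 1 = 90 - 1 = 89)
(W(V(-3)) + 29)² = (89 + 29)² = 118² = 13924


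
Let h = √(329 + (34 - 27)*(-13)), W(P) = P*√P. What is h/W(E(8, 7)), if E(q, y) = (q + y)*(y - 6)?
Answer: √3570/225 ≈ 0.26555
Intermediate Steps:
E(q, y) = (-6 + y)*(q + y) (E(q, y) = (q + y)*(-6 + y) = (-6 + y)*(q + y))
W(P) = P^(3/2)
h = √238 (h = √(329 + 7*(-13)) = √(329 - 91) = √238 ≈ 15.427)
h/W(E(8, 7)) = √238/((7² - 6*8 - 6*7 + 8*7)^(3/2)) = √238/((49 - 48 - 42 + 56)^(3/2)) = √238/(15^(3/2)) = √238/((15*√15)) = √238*(√15/225) = √3570/225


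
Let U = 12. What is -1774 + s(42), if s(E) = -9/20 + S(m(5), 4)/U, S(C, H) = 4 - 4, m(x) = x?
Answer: -35489/20 ≈ -1774.4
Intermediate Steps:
S(C, H) = 0
s(E) = -9/20 (s(E) = -9/20 + 0/12 = -9*1/20 + 0*(1/12) = -9/20 + 0 = -9/20)
-1774 + s(42) = -1774 - 9/20 = -35489/20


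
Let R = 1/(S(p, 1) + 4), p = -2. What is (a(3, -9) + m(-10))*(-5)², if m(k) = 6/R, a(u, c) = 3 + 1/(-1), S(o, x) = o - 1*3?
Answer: -100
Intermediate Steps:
S(o, x) = -3 + o (S(o, x) = o - 3 = -3 + o)
R = -1 (R = 1/((-3 - 2) + 4) = 1/(-5 + 4) = 1/(-1) = -1)
a(u, c) = 2 (a(u, c) = 3 - 1 = 2)
m(k) = -6 (m(k) = 6/(-1) = 6*(-1) = -6)
(a(3, -9) + m(-10))*(-5)² = (2 - 6)*(-5)² = -4*25 = -100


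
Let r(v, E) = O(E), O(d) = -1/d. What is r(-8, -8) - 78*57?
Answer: -35567/8 ≈ -4445.9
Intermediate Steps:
r(v, E) = -1/E
r(-8, -8) - 78*57 = -1/(-8) - 78*57 = -1*(-⅛) - 4446 = ⅛ - 4446 = -35567/8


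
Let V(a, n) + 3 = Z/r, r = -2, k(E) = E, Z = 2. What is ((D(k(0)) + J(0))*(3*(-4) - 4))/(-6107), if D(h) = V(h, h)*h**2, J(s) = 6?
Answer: 96/6107 ≈ 0.015720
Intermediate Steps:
V(a, n) = -4 (V(a, n) = -3 + 2/(-2) = -3 + 2*(-1/2) = -3 - 1 = -4)
D(h) = -4*h**2
((D(k(0)) + J(0))*(3*(-4) - 4))/(-6107) = ((-4*0**2 + 6)*(3*(-4) - 4))/(-6107) = ((-4*0 + 6)*(-12 - 4))*(-1/6107) = ((0 + 6)*(-16))*(-1/6107) = (6*(-16))*(-1/6107) = -96*(-1/6107) = 96/6107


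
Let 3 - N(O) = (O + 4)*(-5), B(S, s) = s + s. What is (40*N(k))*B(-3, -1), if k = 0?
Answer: -1840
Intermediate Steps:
B(S, s) = 2*s
N(O) = 23 + 5*O (N(O) = 3 - (O + 4)*(-5) = 3 - (4 + O)*(-5) = 3 - (-20 - 5*O) = 3 + (20 + 5*O) = 23 + 5*O)
(40*N(k))*B(-3, -1) = (40*(23 + 5*0))*(2*(-1)) = (40*(23 + 0))*(-2) = (40*23)*(-2) = 920*(-2) = -1840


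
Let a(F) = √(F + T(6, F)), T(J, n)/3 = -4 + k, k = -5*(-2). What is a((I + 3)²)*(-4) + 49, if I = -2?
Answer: 49 - 4*√19 ≈ 31.564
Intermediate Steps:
k = 10
T(J, n) = 18 (T(J, n) = 3*(-4 + 10) = 3*6 = 18)
a(F) = √(18 + F) (a(F) = √(F + 18) = √(18 + F))
a((I + 3)²)*(-4) + 49 = √(18 + (-2 + 3)²)*(-4) + 49 = √(18 + 1²)*(-4) + 49 = √(18 + 1)*(-4) + 49 = √19*(-4) + 49 = -4*√19 + 49 = 49 - 4*√19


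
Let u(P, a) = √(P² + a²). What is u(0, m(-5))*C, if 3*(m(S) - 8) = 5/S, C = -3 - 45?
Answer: -368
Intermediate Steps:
C = -48
m(S) = 8 + 5/(3*S) (m(S) = 8 + (5/S)/3 = 8 + 5/(3*S))
u(0, m(-5))*C = √(0² + (8 + (5/3)/(-5))²)*(-48) = √(0 + (8 + (5/3)*(-⅕))²)*(-48) = √(0 + (8 - ⅓)²)*(-48) = √(0 + (23/3)²)*(-48) = √(0 + 529/9)*(-48) = √(529/9)*(-48) = (23/3)*(-48) = -368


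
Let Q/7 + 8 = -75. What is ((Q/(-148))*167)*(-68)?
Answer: -1649459/37 ≈ -44580.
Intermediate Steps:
Q = -581 (Q = -56 + 7*(-75) = -56 - 525 = -581)
((Q/(-148))*167)*(-68) = (-581/(-148)*167)*(-68) = (-581*(-1/148)*167)*(-68) = ((581/148)*167)*(-68) = (97027/148)*(-68) = -1649459/37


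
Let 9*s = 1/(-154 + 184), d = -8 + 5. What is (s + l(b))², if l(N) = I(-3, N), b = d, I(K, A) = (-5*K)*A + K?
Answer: 167935681/72900 ≈ 2303.6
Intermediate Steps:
d = -3
I(K, A) = K - 5*A*K (I(K, A) = -5*A*K + K = K - 5*A*K)
s = 1/270 (s = 1/(9*(-154 + 184)) = (⅑)/30 = (⅑)*(1/30) = 1/270 ≈ 0.0037037)
b = -3
l(N) = -3 + 15*N (l(N) = -3*(1 - 5*N) = -3 + 15*N)
(s + l(b))² = (1/270 + (-3 + 15*(-3)))² = (1/270 + (-3 - 45))² = (1/270 - 48)² = (-12959/270)² = 167935681/72900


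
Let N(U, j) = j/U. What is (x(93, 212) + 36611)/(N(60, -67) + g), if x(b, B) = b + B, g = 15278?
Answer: 2214960/916613 ≈ 2.4165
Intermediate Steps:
x(b, B) = B + b
(x(93, 212) + 36611)/(N(60, -67) + g) = ((212 + 93) + 36611)/(-67/60 + 15278) = (305 + 36611)/(-67*1/60 + 15278) = 36916/(-67/60 + 15278) = 36916/(916613/60) = 36916*(60/916613) = 2214960/916613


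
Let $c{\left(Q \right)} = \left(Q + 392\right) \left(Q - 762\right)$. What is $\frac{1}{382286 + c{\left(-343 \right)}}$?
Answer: $\frac{1}{328141} \approx 3.0475 \cdot 10^{-6}$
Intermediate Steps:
$c{\left(Q \right)} = \left(-762 + Q\right) \left(392 + Q\right)$ ($c{\left(Q \right)} = \left(392 + Q\right) \left(-762 + Q\right) = \left(-762 + Q\right) \left(392 + Q\right)$)
$\frac{1}{382286 + c{\left(-343 \right)}} = \frac{1}{382286 - \left(171794 - 117649\right)} = \frac{1}{382286 + \left(-298704 + 117649 + 126910\right)} = \frac{1}{382286 - 54145} = \frac{1}{328141}$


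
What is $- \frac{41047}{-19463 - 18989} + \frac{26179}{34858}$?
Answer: $\frac{1218725617}{670179908} \approx 1.8185$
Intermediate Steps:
$- \frac{41047}{-19463 - 18989} + \frac{26179}{34858} = - \frac{41047}{-19463 - 18989} + 26179 \cdot \frac{1}{34858} = - \frac{41047}{-38452} + \frac{26179}{34858} = \left(-41047\right) \left(- \frac{1}{38452}\right) + \frac{26179}{34858} = \frac{41047}{38452} + \frac{26179}{34858} = \frac{1218725617}{670179908}$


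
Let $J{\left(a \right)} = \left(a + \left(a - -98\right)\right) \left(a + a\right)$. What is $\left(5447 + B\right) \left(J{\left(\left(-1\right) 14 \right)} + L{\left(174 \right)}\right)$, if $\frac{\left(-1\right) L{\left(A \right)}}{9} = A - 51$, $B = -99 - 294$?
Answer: $-15500618$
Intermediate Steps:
$B = -393$ ($B = -99 - 294 = -393$)
$J{\left(a \right)} = 2 a \left(98 + 2 a\right)$ ($J{\left(a \right)} = \left(a + \left(a + 98\right)\right) 2 a = \left(a + \left(98 + a\right)\right) 2 a = \left(98 + 2 a\right) 2 a = 2 a \left(98 + 2 a\right)$)
$L{\left(A \right)} = 459 - 9 A$ ($L{\left(A \right)} = - 9 \left(A - 51\right) = - 9 \left(-51 + A\right) = 459 - 9 A$)
$\left(5447 + B\right) \left(J{\left(\left(-1\right) 14 \right)} + L{\left(174 \right)}\right) = \left(5447 - 393\right) \left(4 \left(\left(-1\right) 14\right) \left(49 - 14\right) + \left(459 - 1566\right)\right) = 5054 \left(4 \left(-14\right) \left(49 - 14\right) + \left(459 - 1566\right)\right) = 5054 \left(4 \left(-14\right) 35 - 1107\right) = 5054 \left(-1960 - 1107\right) = 5054 \left(-3067\right) = -15500618$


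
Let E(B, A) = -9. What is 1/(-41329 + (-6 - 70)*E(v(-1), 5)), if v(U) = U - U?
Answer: -1/40645 ≈ -2.4603e-5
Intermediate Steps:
v(U) = 0
1/(-41329 + (-6 - 70)*E(v(-1), 5)) = 1/(-41329 + (-6 - 70)*(-9)) = 1/(-41329 - 76*(-9)) = 1/(-41329 + 684) = 1/(-40645) = -1/40645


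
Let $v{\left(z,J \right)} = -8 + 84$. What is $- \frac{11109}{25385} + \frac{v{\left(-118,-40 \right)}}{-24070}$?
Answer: $- \frac{26932289}{61101695} \approx -0.44078$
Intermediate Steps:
$v{\left(z,J \right)} = 76$
$- \frac{11109}{25385} + \frac{v{\left(-118,-40 \right)}}{-24070} = - \frac{11109}{25385} + \frac{76}{-24070} = \left(-11109\right) \frac{1}{25385} + 76 \left(- \frac{1}{24070}\right) = - \frac{11109}{25385} - \frac{38}{12035} = - \frac{26932289}{61101695}$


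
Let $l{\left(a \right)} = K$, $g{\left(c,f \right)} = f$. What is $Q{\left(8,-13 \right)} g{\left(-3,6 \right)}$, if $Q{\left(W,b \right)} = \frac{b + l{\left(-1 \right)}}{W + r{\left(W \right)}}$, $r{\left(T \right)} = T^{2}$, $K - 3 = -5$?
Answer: $- \frac{5}{4} \approx -1.25$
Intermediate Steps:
$K = -2$ ($K = 3 - 5 = -2$)
$l{\left(a \right)} = -2$
$Q{\left(W,b \right)} = \frac{-2 + b}{W + W^{2}}$ ($Q{\left(W,b \right)} = \frac{b - 2}{W + W^{2}} = \frac{-2 + b}{W + W^{2}}$)
$Q{\left(8,-13 \right)} g{\left(-3,6 \right)} = \frac{-2 - 13}{8 \left(1 + 8\right)} 6 = \frac{1}{8} \cdot \frac{1}{9} \left(-15\right) 6 = \left(- \frac{5}{24}\right) 6 = - \frac{5}{4}$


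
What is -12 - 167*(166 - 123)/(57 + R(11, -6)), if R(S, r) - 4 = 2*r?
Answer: -7769/49 ≈ -158.55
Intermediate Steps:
R(S, r) = 4 + 2*r
-12 - 167*(166 - 123)/(57 + R(11, -6)) = -12 - 167*(166 - 123)/(57 + (4 + 2*(-6))) = -12 - 7181/(57 + (4 - 12)) = -12 - 7181/(57 - 8) = -12 - 7181/49 = -7769/49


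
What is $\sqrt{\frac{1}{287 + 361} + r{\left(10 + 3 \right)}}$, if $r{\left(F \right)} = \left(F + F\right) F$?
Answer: $\frac{5 \sqrt{17522}}{36} \approx 18.385$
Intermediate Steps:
$r{\left(F \right)} = 2 F^{2}$ ($r{\left(F \right)} = 2 F F = 2 F^{2}$)
$\sqrt{\frac{1}{287 + 361} + r{\left(10 + 3 \right)}} = \sqrt{\frac{1}{287 + 361} + 2 \left(10 + 3\right)^{2}} = \sqrt{\frac{1}{648} + 2 \cdot 13^{2}} = \sqrt{\frac{1}{648} + 2 \cdot 169} = \sqrt{\frac{1}{648} + 338} = \sqrt{\frac{219025}{648}} = \frac{5 \sqrt{17522}}{36}$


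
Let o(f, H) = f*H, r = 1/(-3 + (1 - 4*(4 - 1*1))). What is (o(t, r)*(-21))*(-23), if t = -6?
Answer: 207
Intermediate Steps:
r = -1/14 (r = 1/(-3 + (1 - 4*(4 - 1))) = 1/(-3 + (1 - 4*3)) = 1/(-3 + (1 - 12)) = 1/(-3 - 11) = 1/(-14) = -1/14 ≈ -0.071429)
o(f, H) = H*f
(o(t, r)*(-21))*(-23) = (-1/14*(-6)*(-21))*(-23) = ((3/7)*(-21))*(-23) = -9*(-23) = 207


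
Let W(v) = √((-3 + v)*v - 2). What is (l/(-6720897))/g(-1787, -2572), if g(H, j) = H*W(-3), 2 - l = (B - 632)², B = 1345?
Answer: -508367/48040971756 ≈ -1.0582e-5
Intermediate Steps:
W(v) = √(-2 + v*(-3 + v)) (W(v) = √(v*(-3 + v) - 2) = √(-2 + v*(-3 + v)))
l = -508367 (l = 2 - (1345 - 632)² = 2 - 1*713² = 2 - 1*508369 = 2 - 508369 = -508367)
g(H, j) = 4*H (g(H, j) = H*√(-2 + (-3)² - 3*(-3)) = H*√(-2 + 9 + 9) = H*√16 = H*4 = 4*H)
(l/(-6720897))/g(-1787, -2572) = (-508367/(-6720897))/((4*(-1787))) = -508367*(-1/6720897)/(-7148) = (508367/6720897)*(-1/7148) = -508367/48040971756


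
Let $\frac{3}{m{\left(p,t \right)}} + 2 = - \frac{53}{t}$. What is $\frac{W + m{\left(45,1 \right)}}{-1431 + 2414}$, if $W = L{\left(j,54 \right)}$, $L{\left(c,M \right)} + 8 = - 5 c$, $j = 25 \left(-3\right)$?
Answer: $\frac{20182}{54065} \approx 0.37329$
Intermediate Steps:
$j = -75$
$L{\left(c,M \right)} = -8 - 5 c$
$m{\left(p,t \right)} = \frac{3}{-2 - \frac{53}{t}}$
$W = 367$ ($W = -8 - -375 = -8 + 375 = 367$)
$\frac{W + m{\left(45,1 \right)}}{-1431 + 2414} = \frac{367 - \frac{3}{53 + 2 \cdot 1}}{-1431 + 2414} = \frac{367 - \frac{3}{53 + 2}}{983} = \left(367 - \frac{3}{55}\right) \frac{1}{983} = \frac{20182}{55} \cdot \frac{1}{983} = \frac{20182}{54065}$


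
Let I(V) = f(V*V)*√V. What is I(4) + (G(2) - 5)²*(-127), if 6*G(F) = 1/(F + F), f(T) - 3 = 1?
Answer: -1793839/576 ≈ -3114.3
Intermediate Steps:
f(T) = 4 (f(T) = 3 + 1 = 4)
G(F) = 1/(12*F) (G(F) = 1/(6*(F + F)) = 1/(6*((2*F))) = (1/(2*F))/6 = 1/(12*F))
I(V) = 4*√V
I(4) + (G(2) - 5)²*(-127) = 4*√4 + ((1/12)/2 - 5)²*(-127) = 4*2 + ((1/12)*(½) - 5)²*(-127) = 8 + (1/24 - 5)²*(-127) = 8 + (-119/24)²*(-127) = 8 + (14161/576)*(-127) = 8 - 1798447/576 = -1793839/576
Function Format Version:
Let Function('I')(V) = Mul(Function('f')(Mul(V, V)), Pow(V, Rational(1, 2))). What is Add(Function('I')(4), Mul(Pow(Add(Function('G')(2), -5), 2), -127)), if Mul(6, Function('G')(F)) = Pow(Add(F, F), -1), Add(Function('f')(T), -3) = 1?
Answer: Rational(-1793839, 576) ≈ -3114.3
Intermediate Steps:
Function('f')(T) = 4 (Function('f')(T) = Add(3, 1) = 4)
Function('G')(F) = Mul(Rational(1, 12), Pow(F, -1)) (Function('G')(F) = Mul(Rational(1, 6), Pow(Add(F, F), -1)) = Mul(Rational(1, 6), Pow(Mul(2, F), -1)) = Mul(Rational(1, 6), Mul(Rational(1, 2), Pow(F, -1))) = Mul(Rational(1, 12), Pow(F, -1)))
Function('I')(V) = Mul(4, Pow(V, Rational(1, 2)))
Add(Function('I')(4), Mul(Pow(Add(Function('G')(2), -5), 2), -127)) = Add(Mul(4, Pow(4, Rational(1, 2))), Mul(Pow(Add(Mul(Rational(1, 12), Pow(2, -1)), -5), 2), -127)) = Add(Mul(4, 2), Mul(Pow(Add(Mul(Rational(1, 12), Rational(1, 2)), -5), 2), -127)) = Add(8, Mul(Pow(Add(Rational(1, 24), -5), 2), -127)) = Add(8, Mul(Pow(Rational(-119, 24), 2), -127)) = Add(8, Mul(Rational(14161, 576), -127)) = Add(8, Rational(-1798447, 576)) = Rational(-1793839, 576)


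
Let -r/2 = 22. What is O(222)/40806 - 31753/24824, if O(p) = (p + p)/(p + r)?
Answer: -19218823129/15025694136 ≈ -1.2791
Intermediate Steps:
r = -44 (r = -2*22 = -44)
O(p) = 2*p/(-44 + p) (O(p) = (p + p)/(p - 44) = (2*p)/(-44 + p) = 2*p/(-44 + p))
O(222)/40806 - 31753/24824 = (2*222/(-44 + 222))/40806 - 31753/24824 = (2*222/178)*(1/40806) - 31753*1/24824 = (2*222*(1/178))*(1/40806) - 31753/24824 = (222/89)*(1/40806) - 31753/24824 = 37/605289 - 31753/24824 = -19218823129/15025694136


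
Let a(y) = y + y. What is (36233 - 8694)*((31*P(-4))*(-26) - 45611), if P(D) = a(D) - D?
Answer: -1167295593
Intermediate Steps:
a(y) = 2*y
P(D) = D (P(D) = 2*D - D = D)
(36233 - 8694)*((31*P(-4))*(-26) - 45611) = (36233 - 8694)*((31*(-4))*(-26) - 45611) = 27539*(-124*(-26) - 45611) = 27539*(3224 - 45611) = 27539*(-42387) = -1167295593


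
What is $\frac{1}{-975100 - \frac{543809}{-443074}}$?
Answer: $- \frac{443074}{432040913591} \approx -1.0255 \cdot 10^{-6}$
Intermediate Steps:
$\frac{1}{-975100 - \frac{543809}{-443074}} = \frac{1}{-975100 - - \frac{543809}{443074}} = \frac{1}{-975100 + \frac{543809}{443074}} = \frac{1}{- \frac{432040913591}{443074}} = - \frac{443074}{432040913591}$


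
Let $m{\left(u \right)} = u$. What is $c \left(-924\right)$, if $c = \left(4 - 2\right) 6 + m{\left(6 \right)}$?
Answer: $-16632$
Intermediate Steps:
$c = 18$ ($c = \left(4 - 2\right) 6 + 6 = 2 \cdot 6 + 6 = 12 + 6 = 18$)
$c \left(-924\right) = 18 \left(-924\right) = -16632$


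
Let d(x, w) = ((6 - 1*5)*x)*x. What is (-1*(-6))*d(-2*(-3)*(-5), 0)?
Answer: 5400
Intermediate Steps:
d(x, w) = x**2 (d(x, w) = ((6 - 5)*x)*x = (1*x)*x = x*x = x**2)
(-1*(-6))*d(-2*(-3)*(-5), 0) = (-1*(-6))*(-2*(-3)*(-5))**2 = 6*(6*(-5))**2 = 6*(-30)**2 = 6*900 = 5400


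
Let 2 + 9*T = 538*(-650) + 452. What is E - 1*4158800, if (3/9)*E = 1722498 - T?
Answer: 3375332/3 ≈ 1.1251e+6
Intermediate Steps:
T = -349250/9 (T = -2/9 + (538*(-650) + 452)/9 = -2/9 + (-349700 + 452)/9 = -2/9 + (⅑)*(-349248) = -2/9 - 116416/3 = -349250/9 ≈ -38806.)
E = 15851732/3 (E = 3*(1722498 - 1*(-349250/9)) = 3*(1722498 + 349250/9) = 3*(15851732/9) = 15851732/3 ≈ 5.2839e+6)
E - 1*4158800 = 15851732/3 - 1*4158800 = 15851732/3 - 4158800 = 3375332/3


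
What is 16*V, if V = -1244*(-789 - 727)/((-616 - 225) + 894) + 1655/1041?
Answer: 31413020464/55173 ≈ 5.6936e+5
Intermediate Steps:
V = 1963313779/55173 (V = -1244*(-1516/(-841 + 894)) + 1655*(1/1041) = -1244/(53*(-1/1516)) + 1655/1041 = -1244/(-53/1516) + 1655/1041 = -1244*(-1516/53) + 1655/1041 = 1885904/53 + 1655/1041 = 1963313779/55173 ≈ 35585.)
16*V = 16*(1963313779/55173) = 31413020464/55173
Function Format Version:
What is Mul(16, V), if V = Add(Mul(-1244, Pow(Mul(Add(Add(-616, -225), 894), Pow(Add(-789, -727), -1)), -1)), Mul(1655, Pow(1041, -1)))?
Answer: Rational(31413020464, 55173) ≈ 5.6936e+5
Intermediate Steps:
V = Rational(1963313779, 55173) (V = Add(Mul(-1244, Pow(Mul(Add(-841, 894), Pow(-1516, -1)), -1)), Mul(1655, Rational(1, 1041))) = Add(Mul(-1244, Pow(Mul(53, Rational(-1, 1516)), -1)), Rational(1655, 1041)) = Add(Mul(-1244, Pow(Rational(-53, 1516), -1)), Rational(1655, 1041)) = Add(Mul(-1244, Rational(-1516, 53)), Rational(1655, 1041)) = Add(Rational(1885904, 53), Rational(1655, 1041)) = Rational(1963313779, 55173) ≈ 35585.)
Mul(16, V) = Mul(16, Rational(1963313779, 55173)) = Rational(31413020464, 55173)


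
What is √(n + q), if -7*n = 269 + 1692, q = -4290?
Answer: I*√223937/7 ≈ 67.603*I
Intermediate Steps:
n = -1961/7 (n = -(269 + 1692)/7 = -⅐*1961 = -1961/7 ≈ -280.14)
√(n + q) = √(-1961/7 - 4290) = √(-31991/7) = I*√223937/7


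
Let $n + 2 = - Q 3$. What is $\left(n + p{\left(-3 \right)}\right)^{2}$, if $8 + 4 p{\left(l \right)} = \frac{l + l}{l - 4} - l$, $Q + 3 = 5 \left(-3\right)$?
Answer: $\frac{2036329}{784} \approx 2597.4$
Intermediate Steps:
$Q = -18$ ($Q = -3 + 5 \left(-3\right) = -3 - 15 = -18$)
$n = 52$ ($n = -2 + \left(-1\right) \left(-18\right) 3 = -2 + 18 \cdot 3 = -2 + 54 = 52$)
$p{\left(l \right)} = -2 - \frac{l}{4} + \frac{l}{2 \left(-4 + l\right)}$ ($p{\left(l \right)} = -2 + \frac{\frac{l + l}{l - 4} - l}{4} = -2 + \frac{\frac{2 l}{-4 + l} - l}{4} = -2 + \frac{- l + \frac{2 l}{-4 + l}}{4} = -2 - \left(\frac{l}{4} - \frac{l}{2 \left(-4 + l\right)}\right) = -2 - \frac{l}{4} + \frac{l}{2 \left(-4 + l\right)}$)
$\left(n + p{\left(-3 \right)}\right)^{2} = \left(52 + \frac{32 - \left(-3\right)^{2} - -6}{4 \left(-4 - 3\right)}\right)^{2} = \left(52 + \frac{32 - 9 + 6}{4 \left(-7\right)}\right)^{2} = \left(52 + \frac{1}{4} \left(- \frac{1}{7}\right) \left(32 - 9 + 6\right)\right)^{2} = \left(52 + \frac{1}{4} \left(- \frac{1}{7}\right) 29\right)^{2} = \left(52 - \frac{29}{28}\right)^{2} = \left(\frac{1427}{28}\right)^{2} = \frac{2036329}{784}$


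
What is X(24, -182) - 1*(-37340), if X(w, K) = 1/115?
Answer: 4294101/115 ≈ 37340.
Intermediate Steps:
X(w, K) = 1/115
X(24, -182) - 1*(-37340) = 1/115 - 1*(-37340) = 1/115 + 37340 = 4294101/115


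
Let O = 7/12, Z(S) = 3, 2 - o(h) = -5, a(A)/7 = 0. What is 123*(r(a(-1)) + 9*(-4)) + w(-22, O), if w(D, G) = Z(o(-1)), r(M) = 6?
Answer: -3687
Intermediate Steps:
a(A) = 0 (a(A) = 7*0 = 0)
o(h) = 7 (o(h) = 2 - 1*(-5) = 2 + 5 = 7)
O = 7/12 (O = 7*(1/12) = 7/12 ≈ 0.58333)
w(D, G) = 3
123*(r(a(-1)) + 9*(-4)) + w(-22, O) = 123*(6 + 9*(-4)) + 3 = 123*(6 - 36) + 3 = 123*(-30) + 3 = -3690 + 3 = -3687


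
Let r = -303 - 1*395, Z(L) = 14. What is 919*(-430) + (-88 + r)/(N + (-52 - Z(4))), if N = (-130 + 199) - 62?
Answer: -23314244/59 ≈ -3.9516e+5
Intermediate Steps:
N = 7 (N = 69 - 62 = 7)
r = -698 (r = -303 - 395 = -698)
919*(-430) + (-88 + r)/(N + (-52 - Z(4))) = 919*(-430) + (-88 - 698)/(7 + (-52 - 1*14)) = -395170 - 786/(7 + (-52 - 14)) = -395170 - 786/(7 - 66) = -395170 - 786/(-59) = -395170 - 786*(-1/59) = -395170 + 786/59 = -23314244/59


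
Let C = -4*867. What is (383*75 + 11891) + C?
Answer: 37148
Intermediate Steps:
C = -3468
(383*75 + 11891) + C = (383*75 + 11891) - 3468 = (28725 + 11891) - 3468 = 40616 - 3468 = 37148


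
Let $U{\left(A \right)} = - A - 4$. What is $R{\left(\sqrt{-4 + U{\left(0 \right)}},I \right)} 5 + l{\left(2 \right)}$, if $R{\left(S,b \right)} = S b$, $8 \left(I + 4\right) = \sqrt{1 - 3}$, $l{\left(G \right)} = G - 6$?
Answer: $- \frac{13}{2} - 40 i \sqrt{2} \approx -6.5 - 56.569 i$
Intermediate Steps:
$l{\left(G \right)} = -6 + G$ ($l{\left(G \right)} = G - 6 = -6 + G$)
$U{\left(A \right)} = -4 - A$
$I = -4 + \frac{i \sqrt{2}}{8}$ ($I = -4 + \frac{\sqrt{1 - 3}}{8} = -4 + \frac{\sqrt{-2}}{8} = -4 + \frac{i \sqrt{2}}{8} \approx -4.0 + 0.17678 i$)
$R{\left(\sqrt{-4 + U{\left(0 \right)}},I \right)} 5 + l{\left(2 \right)} = \sqrt{-4 - 4} \left(-4 + \frac{i \sqrt{2}}{8}\right) 5 + \left(-6 + 2\right) = \sqrt{-4 + \left(-4 + 0\right)} \left(-4 + \frac{i \sqrt{2}}{8}\right) 5 - 4 = \sqrt{-4 - 4} \left(-4 + \frac{i \sqrt{2}}{8}\right) 5 - 4 = \sqrt{-8} \left(-4 + \frac{i \sqrt{2}}{8}\right) 5 - 4 = 2 i \sqrt{2} \left(-4 + \frac{i \sqrt{2}}{8}\right) 5 - 4 = 10 i \sqrt{2} \left(-4 + \frac{i \sqrt{2}}{8}\right) - 4 = -4 + 10 i \sqrt{2} \left(-4 + \frac{i \sqrt{2}}{8}\right)$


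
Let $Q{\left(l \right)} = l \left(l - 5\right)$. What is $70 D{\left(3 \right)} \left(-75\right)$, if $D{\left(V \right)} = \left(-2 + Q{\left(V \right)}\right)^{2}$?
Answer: $-336000$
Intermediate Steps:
$Q{\left(l \right)} = l \left(-5 + l\right)$
$D{\left(V \right)} = \left(-2 + V \left(-5 + V\right)\right)^{2}$
$70 D{\left(3 \right)} \left(-75\right) = 70 \left(-2 + 3 \left(-5 + 3\right)\right)^{2} \left(-75\right) = 70 \left(-2 + 3 \left(-2\right)\right)^{2} \left(-75\right) = 70 \left(-2 - 6\right)^{2} \left(-75\right) = 70 \left(-8\right)^{2} \left(-75\right) = 70 \cdot 64 \left(-75\right) = 4480 \left(-75\right) = -336000$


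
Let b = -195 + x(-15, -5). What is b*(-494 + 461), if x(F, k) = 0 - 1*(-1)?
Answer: 6402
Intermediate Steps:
x(F, k) = 1 (x(F, k) = 0 + 1 = 1)
b = -194 (b = -195 + 1 = -194)
b*(-494 + 461) = -194*(-494 + 461) = -194*(-33) = 6402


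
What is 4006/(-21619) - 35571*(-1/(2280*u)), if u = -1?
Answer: -259381043/16430440 ≈ -15.787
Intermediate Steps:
4006/(-21619) - 35571*(-1/(2280*u)) = 4006/(-21619) - 35571/(((8*(-1))*19)*(-15)) = 4006*(-1/21619) - 35571/(-8*19*(-15)) = -4006/21619 - 35571/((-152*(-15))) = -4006/21619 - 35571/2280 = -4006/21619 - 35571*1/2280 = -4006/21619 - 11857/760 = -259381043/16430440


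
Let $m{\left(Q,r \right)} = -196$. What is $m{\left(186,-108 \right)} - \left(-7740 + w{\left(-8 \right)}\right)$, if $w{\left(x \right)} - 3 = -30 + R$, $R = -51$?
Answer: $7622$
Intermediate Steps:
$w{\left(x \right)} = -78$ ($w{\left(x \right)} = 3 - 81 = -78$)
$m{\left(186,-108 \right)} - \left(-7740 + w{\left(-8 \right)}\right) = -196 - \left(-7740 - 78\right) = -196 - -7818 = -196 + 7818 = 7622$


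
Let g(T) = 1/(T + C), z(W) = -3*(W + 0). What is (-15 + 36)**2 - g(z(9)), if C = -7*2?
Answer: 18082/41 ≈ 441.02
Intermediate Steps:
C = -14
z(W) = -3*W
g(T) = 1/(-14 + T) (g(T) = 1/(T - 14) = 1/(-14 + T))
(-15 + 36)**2 - g(z(9)) = (-15 + 36)**2 - 1/(-14 - 3*9) = 21**2 - 1/(-14 - 27) = 441 - 1/(-41) = 441 - 1*(-1/41) = 441 + 1/41 = 18082/41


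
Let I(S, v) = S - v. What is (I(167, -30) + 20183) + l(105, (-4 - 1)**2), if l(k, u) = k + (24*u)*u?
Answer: 35485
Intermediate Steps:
l(k, u) = k + 24*u**2
(I(167, -30) + 20183) + l(105, (-4 - 1)**2) = ((167 - 1*(-30)) + 20183) + (105 + 24*((-4 - 1)**2)**2) = ((167 + 30) + 20183) + (105 + 24*((-5)**2)**2) = (197 + 20183) + (105 + 24*25**2) = 20380 + (105 + 24*625) = 20380 + (105 + 15000) = 20380 + 15105 = 35485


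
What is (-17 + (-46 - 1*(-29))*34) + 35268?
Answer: 34673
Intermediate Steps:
(-17 + (-46 - 1*(-29))*34) + 35268 = (-17 + (-46 + 29)*34) + 35268 = (-17 - 17*34) + 35268 = (-17 - 578) + 35268 = -595 + 35268 = 34673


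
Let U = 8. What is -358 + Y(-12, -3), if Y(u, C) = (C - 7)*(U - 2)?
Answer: -418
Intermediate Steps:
Y(u, C) = -42 + 6*C (Y(u, C) = (C - 7)*(8 - 2) = (-7 + C)*6 = -42 + 6*C)
-358 + Y(-12, -3) = -358 + (-42 + 6*(-3)) = -358 + (-42 - 18) = -358 - 60 = -418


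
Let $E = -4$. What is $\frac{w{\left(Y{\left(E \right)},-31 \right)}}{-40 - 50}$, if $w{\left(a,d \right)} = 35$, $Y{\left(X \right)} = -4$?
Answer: $- \frac{7}{18} \approx -0.38889$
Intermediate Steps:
$\frac{w{\left(Y{\left(E \right)},-31 \right)}}{-40 - 50} = \frac{1}{-40 - 50} \cdot 35 = \frac{1}{-90} \cdot 35 = \left(- \frac{1}{90}\right) 35 = - \frac{7}{18}$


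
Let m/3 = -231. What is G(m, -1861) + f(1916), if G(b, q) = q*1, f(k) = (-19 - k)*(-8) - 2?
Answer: 13617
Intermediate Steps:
m = -693 (m = 3*(-231) = -693)
f(k) = 150 + 8*k (f(k) = (152 + 8*k) - 2 = 150 + 8*k)
G(b, q) = q
G(m, -1861) + f(1916) = -1861 + (150 + 8*1916) = -1861 + (150 + 15328) = -1861 + 15478 = 13617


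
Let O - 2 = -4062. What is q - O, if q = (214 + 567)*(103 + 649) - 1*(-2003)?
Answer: 593375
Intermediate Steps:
q = 589315 (q = 781*752 + 2003 = 587312 + 2003 = 589315)
O = -4060 (O = 2 - 4062 = -4060)
q - O = 589315 - 1*(-4060) = 589315 + 4060 = 593375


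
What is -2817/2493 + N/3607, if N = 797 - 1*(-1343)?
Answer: -536211/999139 ≈ -0.53667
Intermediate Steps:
N = 2140 (N = 797 + 1343 = 2140)
-2817/2493 + N/3607 = -2817/2493 + 2140/3607 = -2817*1/2493 + 2140*(1/3607) = -313/277 + 2140/3607 = -536211/999139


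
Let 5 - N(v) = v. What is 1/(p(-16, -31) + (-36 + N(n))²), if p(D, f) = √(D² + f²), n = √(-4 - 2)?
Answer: 1/(√1217 + (31 + I*√6)²) ≈ 0.00098699 - 0.00015142*I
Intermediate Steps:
n = I*√6 (n = √(-6) = I*√6 ≈ 2.4495*I)
N(v) = 5 - v
1/(p(-16, -31) + (-36 + N(n))²) = 1/(√((-16)² + (-31)²) + (-36 + (5 - I*√6))²) = 1/(√(256 + 961) + (-36 + (5 - I*√6))²) = 1/(√1217 + (-31 - I*√6)²)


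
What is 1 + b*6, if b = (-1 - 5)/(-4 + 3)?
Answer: 37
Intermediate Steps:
b = 6 (b = -6/(-1) = -6*(-1) = 6)
1 + b*6 = 1 + 6*6 = 1 + 36 = 37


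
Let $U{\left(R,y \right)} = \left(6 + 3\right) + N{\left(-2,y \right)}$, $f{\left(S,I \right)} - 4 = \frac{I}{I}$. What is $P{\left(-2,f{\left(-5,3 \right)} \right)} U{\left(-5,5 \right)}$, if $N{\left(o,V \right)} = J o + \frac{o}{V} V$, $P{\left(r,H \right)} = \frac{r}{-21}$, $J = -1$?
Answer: $\frac{6}{7} \approx 0.85714$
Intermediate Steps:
$f{\left(S,I \right)} = 5$ ($f{\left(S,I \right)} = 4 + \frac{I}{I} = 4 + 1 = 5$)
$P{\left(r,H \right)} = - \frac{r}{21}$ ($P{\left(r,H \right)} = r \left(- \frac{1}{21}\right) = - \frac{r}{21}$)
$N{\left(o,V \right)} = 0$ ($N{\left(o,V \right)} = - o + \frac{o}{V} V = - o + o = 0$)
$U{\left(R,y \right)} = 9$ ($U{\left(R,y \right)} = \left(6 + 3\right) + 0 = 9 + 0 = 9$)
$P{\left(-2,f{\left(-5,3 \right)} \right)} U{\left(-5,5 \right)} = \left(- \frac{1}{21}\right) \left(-2\right) 9 = \frac{2}{21} \cdot 9 = \frac{6}{7}$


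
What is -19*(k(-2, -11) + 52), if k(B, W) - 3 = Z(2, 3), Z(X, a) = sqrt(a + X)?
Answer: -1045 - 19*sqrt(5) ≈ -1087.5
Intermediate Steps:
Z(X, a) = sqrt(X + a)
k(B, W) = 3 + sqrt(5) (k(B, W) = 3 + sqrt(2 + 3) = 3 + sqrt(5))
-19*(k(-2, -11) + 52) = -19*((3 + sqrt(5)) + 52) = -19*(55 + sqrt(5)) = -1045 - 19*sqrt(5)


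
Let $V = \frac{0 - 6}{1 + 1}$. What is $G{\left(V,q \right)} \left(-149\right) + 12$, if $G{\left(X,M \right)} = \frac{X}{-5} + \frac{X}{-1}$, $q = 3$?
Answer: $- \frac{2622}{5} \approx -524.4$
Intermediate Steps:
$V = -3$ ($V = - \frac{6}{2} = \left(-6\right) \frac{1}{2} = -3$)
$G{\left(X,M \right)} = - \frac{6 X}{5}$ ($G{\left(X,M \right)} = X \left(- \frac{1}{5}\right) + X \left(-1\right) = - \frac{X}{5} - X = - \frac{6 X}{5}$)
$G{\left(V,q \right)} \left(-149\right) + 12 = \left(- \frac{6}{5}\right) \left(-3\right) \left(-149\right) + 12 = \frac{18}{5} \left(-149\right) + 12 = - \frac{2682}{5} + 12 = - \frac{2622}{5}$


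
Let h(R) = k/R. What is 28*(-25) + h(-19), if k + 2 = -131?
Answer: -693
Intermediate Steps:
k = -133 (k = -2 - 131 = -133)
h(R) = -133/R
28*(-25) + h(-19) = 28*(-25) - 133/(-19) = -700 - 133*(-1/19) = -700 + 7 = -693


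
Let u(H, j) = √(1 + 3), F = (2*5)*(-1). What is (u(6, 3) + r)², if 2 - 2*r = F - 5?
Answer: 441/4 ≈ 110.25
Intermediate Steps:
F = -10 (F = 10*(-1) = -10)
u(H, j) = 2 (u(H, j) = √4 = 2)
r = 17/2 (r = 1 - (-10 - 5)/2 = 1 - ½*(-15) = 1 + 15/2 = 17/2 ≈ 8.5000)
(u(6, 3) + r)² = (2 + 17/2)² = (21/2)² = 441/4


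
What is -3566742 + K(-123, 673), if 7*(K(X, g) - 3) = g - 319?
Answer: -24966819/7 ≈ -3.5667e+6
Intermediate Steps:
K(X, g) = -298/7 + g/7 (K(X, g) = 3 + (g - 319)/7 = 3 + (-319 + g)/7 = 3 + (-319/7 + g/7) = -298/7 + g/7)
-3566742 + K(-123, 673) = -3566742 + (-298/7 + (⅐)*673) = -3566742 + (-298/7 + 673/7) = -3566742 + 375/7 = -24966819/7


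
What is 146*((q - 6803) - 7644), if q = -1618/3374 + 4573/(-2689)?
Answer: -9569779856458/4536343 ≈ -2.1096e+6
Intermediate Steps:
q = -9890052/4536343 (q = -1618*1/3374 + 4573*(-1/2689) = -809/1687 - 4573/2689 = -9890052/4536343 ≈ -2.1802)
146*((q - 6803) - 7644) = 146*((-9890052/4536343 - 6803) - 7644) = 146*(-30870631481/4536343 - 7644) = 146*(-65546437373/4536343) = -9569779856458/4536343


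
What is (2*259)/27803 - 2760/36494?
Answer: -28916194/507321341 ≈ -0.056998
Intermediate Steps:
(2*259)/27803 - 2760/36494 = 518*(1/27803) - 2760*1/36494 = 518/27803 - 1380/18247 = -28916194/507321341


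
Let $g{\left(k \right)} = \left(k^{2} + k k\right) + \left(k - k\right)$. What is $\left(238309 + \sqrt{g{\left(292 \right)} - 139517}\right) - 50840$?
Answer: $187469 + \sqrt{31011} \approx 1.8765 \cdot 10^{5}$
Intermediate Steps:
$g{\left(k \right)} = 2 k^{2}$ ($g{\left(k \right)} = \left(k^{2} + k^{2}\right) + 0 = 2 k^{2} + 0 = 2 k^{2}$)
$\left(238309 + \sqrt{g{\left(292 \right)} - 139517}\right) - 50840 = \left(238309 + \sqrt{2 \cdot 292^{2} - 139517}\right) - 50840 = \left(238309 + \sqrt{2 \cdot 85264 - 139517}\right) - 50840 = \left(238309 + \sqrt{170528 - 139517}\right) - 50840 = \left(238309 + \sqrt{31011}\right) - 50840 = 187469 + \sqrt{31011}$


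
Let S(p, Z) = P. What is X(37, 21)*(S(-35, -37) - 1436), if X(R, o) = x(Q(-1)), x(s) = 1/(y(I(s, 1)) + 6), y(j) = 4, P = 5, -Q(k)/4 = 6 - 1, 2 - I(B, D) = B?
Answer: -1431/10 ≈ -143.10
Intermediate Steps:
I(B, D) = 2 - B
Q(k) = -20 (Q(k) = -4*(6 - 1) = -4*5 = -20)
S(p, Z) = 5
x(s) = ⅒ (x(s) = 1/(4 + 6) = 1/10 = ⅒)
X(R, o) = ⅒
X(37, 21)*(S(-35, -37) - 1436) = (5 - 1436)/10 = (⅒)*(-1431) = -1431/10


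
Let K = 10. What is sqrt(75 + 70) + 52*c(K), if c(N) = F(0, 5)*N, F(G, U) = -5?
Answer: -2600 + sqrt(145) ≈ -2588.0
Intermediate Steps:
c(N) = -5*N
sqrt(75 + 70) + 52*c(K) = sqrt(75 + 70) + 52*(-5*10) = sqrt(145) + 52*(-50) = sqrt(145) - 2600 = -2600 + sqrt(145)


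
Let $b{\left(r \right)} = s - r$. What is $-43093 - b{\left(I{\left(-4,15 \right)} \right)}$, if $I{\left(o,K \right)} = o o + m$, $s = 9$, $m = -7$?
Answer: $-43093$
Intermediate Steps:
$I{\left(o,K \right)} = -7 + o^{2}$ ($I{\left(o,K \right)} = o o - 7 = o^{2} - 7 = -7 + o^{2}$)
$b{\left(r \right)} = 9 - r$
$-43093 - b{\left(I{\left(-4,15 \right)} \right)} = -43093 - \left(9 - \left(-7 + \left(-4\right)^{2}\right)\right) = -43093 - \left(9 - \left(-7 + 16\right)\right) = -43093 - \left(9 - 9\right) = -43093 - 0 = -43093 + 0 = -43093$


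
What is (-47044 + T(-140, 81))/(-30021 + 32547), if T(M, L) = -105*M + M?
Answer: -5414/421 ≈ -12.860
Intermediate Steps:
T(M, L) = -104*M
(-47044 + T(-140, 81))/(-30021 + 32547) = (-47044 - 104*(-140))/(-30021 + 32547) = (-47044 + 14560)/2526 = -32484*1/2526 = -5414/421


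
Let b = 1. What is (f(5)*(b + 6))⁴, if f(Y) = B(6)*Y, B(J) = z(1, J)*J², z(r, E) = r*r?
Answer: 2520473760000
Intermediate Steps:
z(r, E) = r²
B(J) = J² (B(J) = 1²*J² = 1*J² = J²)
f(Y) = 36*Y (f(Y) = 6²*Y = 36*Y)
(f(5)*(b + 6))⁴ = ((36*5)*(1 + 6))⁴ = (180*7)⁴ = 1260⁴ = 2520473760000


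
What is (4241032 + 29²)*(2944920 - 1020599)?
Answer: 8162725293233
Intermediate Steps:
(4241032 + 29²)*(2944920 - 1020599) = (4241032 + 841)*1924321 = 4241873*1924321 = 8162725293233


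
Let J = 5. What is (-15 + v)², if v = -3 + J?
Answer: 169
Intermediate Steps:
v = 2 (v = -3 + 5 = 2)
(-15 + v)² = (-15 + 2)² = (-13)² = 169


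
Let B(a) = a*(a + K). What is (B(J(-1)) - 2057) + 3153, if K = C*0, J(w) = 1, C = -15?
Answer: 1097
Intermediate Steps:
K = 0 (K = -15*0 = 0)
B(a) = a**2 (B(a) = a*(a + 0) = a*a = a**2)
(B(J(-1)) - 2057) + 3153 = (1**2 - 2057) + 3153 = (1 - 2057) + 3153 = -2056 + 3153 = 1097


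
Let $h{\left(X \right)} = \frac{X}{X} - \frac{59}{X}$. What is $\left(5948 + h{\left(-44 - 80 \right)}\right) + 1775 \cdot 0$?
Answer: $\frac{737735}{124} \approx 5949.5$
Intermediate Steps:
$h{\left(X \right)} = 1 - \frac{59}{X}$
$\left(5948 + h{\left(-44 - 80 \right)}\right) + 1775 \cdot 0 = \left(5948 + \frac{-59 - 124}{-44 - 80}\right) + 1775 \cdot 0 = \left(5948 + \frac{-59 - 124}{-124}\right) + 0 = \left(5948 - - \frac{183}{124}\right) + 0 = \left(5948 + \frac{183}{124}\right) + 0 = \frac{737735}{124} + 0 = \frac{737735}{124}$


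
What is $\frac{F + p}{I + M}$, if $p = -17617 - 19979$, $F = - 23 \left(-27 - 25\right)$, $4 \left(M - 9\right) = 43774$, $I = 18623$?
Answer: $- \frac{72800}{59151} \approx -1.2307$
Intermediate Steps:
$M = \frac{21905}{2}$ ($M = 9 + \frac{1}{4} \cdot 43774 = 9 + \frac{21887}{2} = \frac{21905}{2} \approx 10953.0$)
$F = 1196$ ($F = \left(-23\right) \left(-52\right) = 1196$)
$p = -37596$ ($p = -17617 - 19979 = -37596$)
$\frac{F + p}{I + M} = \frac{1196 - 37596}{18623 + \frac{21905}{2}} = - \frac{36400}{\frac{59151}{2}} = \left(-36400\right) \frac{2}{59151} = - \frac{72800}{59151}$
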